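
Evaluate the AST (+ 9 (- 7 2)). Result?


Evaluate inner: (- 7 2) = 5
Evaluate root: (+ 9 5) = 14
Result: 14


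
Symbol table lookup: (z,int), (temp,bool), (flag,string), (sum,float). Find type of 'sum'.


Lookup 'sum' → type float


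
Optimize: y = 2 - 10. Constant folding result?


2 - 10 = -8 at compile time
Optimized: y = -8


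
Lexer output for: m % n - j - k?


Scan left to right, longest-match per lexeme
Tokens: ID(m), OP(%), ID(n), OP(-), ID(j), OP(-), ID(k)


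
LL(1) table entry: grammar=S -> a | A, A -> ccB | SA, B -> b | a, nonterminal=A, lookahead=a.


For [A, a]: 'a' ∈ FIRST(SA)
Entry: A -> SA


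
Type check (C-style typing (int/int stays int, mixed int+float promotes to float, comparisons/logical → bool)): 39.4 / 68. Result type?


Operand types: float / int
Rule: mixed int/float promotes to float; int/int stays int
Result type: float


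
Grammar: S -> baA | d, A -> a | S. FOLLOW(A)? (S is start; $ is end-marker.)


$ ∈ FOLLOW(S). For each A -> αBβ: add FIRST(β)\{ε} to FOLLOW(B); if β nullable, add FOLLOW(A).
FOLLOW(A) = {$}


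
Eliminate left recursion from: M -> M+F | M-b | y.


Left-recursive alternatives: M+F, M-b; non-recursive: y
Introduce M': M -> yM', M' -> +FM' | -bM' | ε


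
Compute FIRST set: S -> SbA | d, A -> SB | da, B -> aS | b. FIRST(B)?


Per alternative of B: FIRST(aS) = {a}; FIRST(b) = {b}
FIRST(B) = {a, b}


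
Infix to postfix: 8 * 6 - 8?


Left to right (same or higher precedence on left)
Postfix: 8 6 * 8 -


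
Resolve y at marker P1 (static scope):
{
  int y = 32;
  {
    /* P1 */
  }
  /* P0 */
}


P1's block does not declare y; resolves to the enclosing declaration at depth 0
y = 32


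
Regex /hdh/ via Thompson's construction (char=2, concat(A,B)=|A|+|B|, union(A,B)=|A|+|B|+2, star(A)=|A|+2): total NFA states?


Syntax tree has 3 char leaf(s), 0 union(s), 0 star(s)
chars contribute 3×2 = 6; each union adds +2; each star adds +2
Total: 6 + 0 + 0 = 6 states


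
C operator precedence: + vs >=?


'+' is additive (level 9); '>=' is relational (level 7)
Higher level binds tighter
'+' has higher precedence than '>='


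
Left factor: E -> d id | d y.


Common prefix: 'd'
Factored: E -> d E', E' -> id | y


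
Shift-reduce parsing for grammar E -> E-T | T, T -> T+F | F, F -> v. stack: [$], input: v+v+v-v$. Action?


no handle on stack; shift 'v'
Action: shift


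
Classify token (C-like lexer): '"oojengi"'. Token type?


Pattern: double-quoted sequence
Type: STRING_LITERAL


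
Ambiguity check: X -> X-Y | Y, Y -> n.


precedence layered via separate nonterminal Y: deterministic
Unambiguous


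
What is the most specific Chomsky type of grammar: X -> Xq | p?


Left-linear: every RHS is a terminal or one nonterminal followed by a terminal
Classification: Type 3 (Regular)


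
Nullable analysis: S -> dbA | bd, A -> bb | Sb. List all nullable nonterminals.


A nonterminal is nullable iff some alternative derives ε (directly, or every symbol in it is nullable)
Nullable: {}


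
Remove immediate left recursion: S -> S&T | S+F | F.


Left-recursive alternatives: S&T, S+F; non-recursive: F
Introduce S': S -> FS', S' -> &TS' | +FS' | ε


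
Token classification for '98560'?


Pattern: digits only
Type: INTEGER_LITERAL


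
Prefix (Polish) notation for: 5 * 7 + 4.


left-to-right (same/higher precedence on left): tree is (+ (* 5 7) 4)
Prefix: + * 5 7 4


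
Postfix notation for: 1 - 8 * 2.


* has higher precedence, evaluate 8*2 first
Postfix: 1 8 2 * -


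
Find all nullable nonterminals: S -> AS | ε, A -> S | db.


A nonterminal is nullable iff some alternative derives ε (directly, or every symbol in it is nullable)
Nullable: {A, S}


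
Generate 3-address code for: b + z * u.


Break into single-operator statements:
t1 = z * u
t2 = b + t1


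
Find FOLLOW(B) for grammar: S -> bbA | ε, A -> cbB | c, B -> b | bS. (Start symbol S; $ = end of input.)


$ ∈ FOLLOW(S). For each A -> αBβ: add FIRST(β)\{ε} to FOLLOW(B); if β nullable, add FOLLOW(A).
FOLLOW(B) = {$}


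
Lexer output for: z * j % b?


Scan left to right, longest-match per lexeme
Tokens: ID(z), OP(*), ID(j), OP(%), ID(b)


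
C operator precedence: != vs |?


'!=' is equality (level 6); '|' is bitwise OR (level 3)
Higher level binds tighter
'!=' has higher precedence than '|'


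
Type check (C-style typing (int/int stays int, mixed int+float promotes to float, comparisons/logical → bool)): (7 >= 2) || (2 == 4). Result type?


Operand types: bool || bool
Rule: logical operators take bool operands and yield bool
Result type: bool


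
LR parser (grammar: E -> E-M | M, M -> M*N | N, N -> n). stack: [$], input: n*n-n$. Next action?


no handle on stack; shift 'n'
Action: shift


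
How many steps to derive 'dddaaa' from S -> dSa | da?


Derivation: S => dSa => ddSaa => dddaaa
Steps: 3


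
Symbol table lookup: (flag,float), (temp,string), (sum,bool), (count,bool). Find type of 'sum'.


Lookup 'sum' → type bool


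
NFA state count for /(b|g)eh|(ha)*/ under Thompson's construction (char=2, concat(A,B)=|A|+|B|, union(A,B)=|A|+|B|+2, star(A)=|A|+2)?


Syntax tree has 6 char leaf(s), 2 union(s), 1 star(s)
chars contribute 6×2 = 12; each union adds +2; each star adds +2
Total: 12 + 4 + 2 = 18 states


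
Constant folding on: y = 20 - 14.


20 - 14 = 6 at compile time
Optimized: y = 6


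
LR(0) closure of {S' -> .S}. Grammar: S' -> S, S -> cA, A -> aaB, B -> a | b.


Start: S' -> .S
For each item with dot before a nonterminal B, add B -> .γ for every B-production
Closure: [S' -> .S, S -> .cA]


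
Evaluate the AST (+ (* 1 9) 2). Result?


Evaluate inner: (* 1 9) = 9
Evaluate root: (+ 9 2) = 11
Result: 11


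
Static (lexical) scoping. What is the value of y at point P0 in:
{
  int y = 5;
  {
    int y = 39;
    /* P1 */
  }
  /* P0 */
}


y declared in the same block as P0
y = 5


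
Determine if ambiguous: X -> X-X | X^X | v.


'v-v^v' has two parse trees (no precedence encoded between - and ^)
Ambiguous


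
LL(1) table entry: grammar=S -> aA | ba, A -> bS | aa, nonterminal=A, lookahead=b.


For [A, b]: 'b' ∈ FIRST(bS)
Entry: A -> bS


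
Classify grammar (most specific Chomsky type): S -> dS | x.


Right-linear: every RHS is a terminal or a terminal followed by one nonterminal
Classification: Type 3 (Regular)


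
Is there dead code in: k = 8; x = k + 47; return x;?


k is read by x's definition; x is returned
No dead code


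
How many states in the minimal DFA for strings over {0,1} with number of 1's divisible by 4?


Track (count of 1) mod 4: states 0..3, accept at 0
Minimal DFA: 4 states


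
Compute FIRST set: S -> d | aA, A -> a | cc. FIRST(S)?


Per alternative of S: FIRST(d) = {d}; FIRST(aA) = {a}
FIRST(S) = {a, d}


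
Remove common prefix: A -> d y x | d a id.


Common prefix: 'd'
Factored: A -> d A', A' -> y x | a id


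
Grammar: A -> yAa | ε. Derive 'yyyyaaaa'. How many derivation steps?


Derivation: A => yAa => yyAaa => yyyAaaa => yyyyAaaaa => yyyyaaaa
Steps: 5


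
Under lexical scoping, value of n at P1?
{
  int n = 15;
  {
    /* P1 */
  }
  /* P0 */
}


P1's block does not declare n; resolves to the enclosing declaration at depth 0
n = 15


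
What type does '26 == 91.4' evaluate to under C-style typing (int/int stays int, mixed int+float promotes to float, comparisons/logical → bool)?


Operand types: int == float
Rule: comparison yields bool
Result type: bool


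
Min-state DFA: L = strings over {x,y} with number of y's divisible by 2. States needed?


Track (count of y) mod 2: states 0..1, accept at 0
Minimal DFA: 2 states


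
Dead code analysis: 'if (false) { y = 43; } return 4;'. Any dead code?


condition is constant false, so the whole block is unreachable
Dead: 'if (false) { y = 43; }'


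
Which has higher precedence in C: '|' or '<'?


'<' is relational (level 7); '|' is bitwise OR (level 3)
Higher level binds tighter
'<' has higher precedence than '|'


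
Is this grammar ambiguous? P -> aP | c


right-linear, alternatives start with distinct terminals 'a' vs 'c': unique leftmost derivation
Unambiguous


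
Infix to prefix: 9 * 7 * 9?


left-to-right (same/higher precedence on left): tree is (* (* 9 7) 9)
Prefix: * * 9 7 9


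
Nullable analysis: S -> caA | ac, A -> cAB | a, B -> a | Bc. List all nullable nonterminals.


A nonterminal is nullable iff some alternative derives ε (directly, or every symbol in it is nullable)
Nullable: {}


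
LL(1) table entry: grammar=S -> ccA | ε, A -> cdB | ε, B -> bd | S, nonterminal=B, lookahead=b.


For [B, b]: 'b' ∈ FIRST(bd)
Entry: B -> bd


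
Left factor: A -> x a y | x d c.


Common prefix: 'x'
Factored: A -> x A', A' -> a y | d c


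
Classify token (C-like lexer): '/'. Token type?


Pattern: operator symbol
Type: OPERATOR


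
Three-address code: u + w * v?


Break into single-operator statements:
t1 = w * v
t2 = u + t1


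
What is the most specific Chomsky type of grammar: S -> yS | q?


Right-linear: every RHS is a terminal or a terminal followed by one nonterminal
Classification: Type 3 (Regular)


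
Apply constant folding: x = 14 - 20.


14 - 20 = -6 at compile time
Optimized: x = -6


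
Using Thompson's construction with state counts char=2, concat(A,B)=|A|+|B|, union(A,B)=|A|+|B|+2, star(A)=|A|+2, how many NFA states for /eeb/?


Syntax tree has 3 char leaf(s), 0 union(s), 0 star(s)
chars contribute 3×2 = 6; each union adds +2; each star adds +2
Total: 6 + 0 + 0 = 6 states


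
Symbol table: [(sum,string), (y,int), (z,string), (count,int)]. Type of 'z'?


Lookup 'z' → type string


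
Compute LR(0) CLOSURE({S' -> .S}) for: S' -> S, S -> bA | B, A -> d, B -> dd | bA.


Start: S' -> .S
For each item with dot before a nonterminal B, add B -> .γ for every B-production
Closure: [S' -> .S, S -> .bA, S -> .B, B -> .dd, B -> .bA]


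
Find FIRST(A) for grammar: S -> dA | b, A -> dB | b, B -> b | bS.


Per alternative of A: FIRST(dB) = {d}; FIRST(b) = {b}
FIRST(A) = {b, d}


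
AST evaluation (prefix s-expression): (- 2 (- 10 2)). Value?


Evaluate inner: (- 10 2) = 8
Evaluate root: (- 2 8) = -6
Result: -6


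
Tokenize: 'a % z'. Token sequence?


Scan left to right, longest-match per lexeme
Tokens: ID(a), OP(%), ID(z)


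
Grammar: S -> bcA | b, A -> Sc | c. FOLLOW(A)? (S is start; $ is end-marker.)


$ ∈ FOLLOW(S). For each A -> αBβ: add FIRST(β)\{ε} to FOLLOW(B); if β nullable, add FOLLOW(A).
FOLLOW(A) = {$, c}


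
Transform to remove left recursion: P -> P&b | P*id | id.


Left-recursive alternatives: P&b, P*id; non-recursive: id
Introduce P': P -> idP', P' -> &bP' | *idP' | ε


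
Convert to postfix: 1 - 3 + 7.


Left to right (same or higher precedence on left)
Postfix: 1 3 - 7 +


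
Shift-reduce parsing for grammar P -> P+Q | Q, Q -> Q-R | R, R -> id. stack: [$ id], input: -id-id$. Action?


'id' on top is the handle for R -> id
Action: reduce (R -> id)


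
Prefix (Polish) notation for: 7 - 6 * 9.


'*' binds tighter: tree is (- 7 (* 6 9))
Prefix: - 7 * 6 9


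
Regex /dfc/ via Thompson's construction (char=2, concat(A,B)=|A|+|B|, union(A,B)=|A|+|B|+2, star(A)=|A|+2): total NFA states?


Syntax tree has 3 char leaf(s), 0 union(s), 0 star(s)
chars contribute 3×2 = 6; each union adds +2; each star adds +2
Total: 6 + 0 + 0 = 6 states


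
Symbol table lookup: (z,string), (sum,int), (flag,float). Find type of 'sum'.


Lookup 'sum' → type int


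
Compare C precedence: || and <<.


'<<' is shift (level 8); '||' is logical OR (level 1)
Higher level binds tighter
'<<' has higher precedence than '||'


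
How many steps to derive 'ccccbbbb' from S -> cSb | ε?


Derivation: S => cSb => ccSbb => cccSbbb => ccccSbbbb => ccccbbbb
Steps: 5


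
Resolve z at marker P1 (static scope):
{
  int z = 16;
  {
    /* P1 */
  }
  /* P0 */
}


P1's block does not declare z; resolves to the enclosing declaration at depth 0
z = 16


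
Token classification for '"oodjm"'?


Pattern: double-quoted sequence
Type: STRING_LITERAL


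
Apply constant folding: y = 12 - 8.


12 - 8 = 4 at compile time
Optimized: y = 4


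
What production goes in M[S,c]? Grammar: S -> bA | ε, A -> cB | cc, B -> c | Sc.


For [S, c]: ε is nullable and 'c' ∈ FOLLOW(S)
Entry: S -> ε


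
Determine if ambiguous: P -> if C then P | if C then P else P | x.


dangling else: 'if C then if C then x else x' parses two ways
Ambiguous


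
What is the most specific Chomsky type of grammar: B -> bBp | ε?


Single nonterminal LHS, but b^n p^n is not regular
Classification: Type 2 (Context-Free)


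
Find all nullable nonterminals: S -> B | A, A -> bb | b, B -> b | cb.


A nonterminal is nullable iff some alternative derives ε (directly, or every symbol in it is nullable)
Nullable: {}


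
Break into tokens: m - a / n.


Scan left to right, longest-match per lexeme
Tokens: ID(m), OP(-), ID(a), OP(/), ID(n)


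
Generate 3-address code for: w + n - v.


Break into single-operator statements:
t1 = w + n
t2 = t1 - v


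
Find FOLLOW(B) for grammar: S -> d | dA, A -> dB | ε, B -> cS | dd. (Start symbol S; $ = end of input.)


$ ∈ FOLLOW(S). For each A -> αBβ: add FIRST(β)\{ε} to FOLLOW(B); if β nullable, add FOLLOW(A).
FOLLOW(B) = {$}


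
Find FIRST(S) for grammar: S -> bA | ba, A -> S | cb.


Per alternative of S: FIRST(bA) = {b}; FIRST(ba) = {b}
FIRST(S) = {b}


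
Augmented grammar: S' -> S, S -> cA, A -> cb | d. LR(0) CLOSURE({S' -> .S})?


Start: S' -> .S
For each item with dot before a nonterminal B, add B -> .γ for every B-production
Closure: [S' -> .S, S -> .cA]


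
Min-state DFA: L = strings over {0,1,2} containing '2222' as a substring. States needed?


KMP-style automaton: 4 progress states + 1 absorbing accept = 5
Minimal DFA: 5 states


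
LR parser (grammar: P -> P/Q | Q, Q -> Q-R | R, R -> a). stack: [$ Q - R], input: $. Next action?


handle 'Q-R' on top
Action: reduce (Q -> Q-R)


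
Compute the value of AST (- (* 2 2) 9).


Evaluate inner: (* 2 2) = 4
Evaluate root: (- 4 9) = -5
Result: -5


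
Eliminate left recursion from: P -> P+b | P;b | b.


Left-recursive alternatives: P+b, P;b; non-recursive: b
Introduce P': P -> bP', P' -> +bP' | ;bP' | ε


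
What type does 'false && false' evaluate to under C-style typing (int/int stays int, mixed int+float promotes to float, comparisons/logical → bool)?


Operand types: bool && bool
Rule: logical operators take bool operands and yield bool
Result type: bool


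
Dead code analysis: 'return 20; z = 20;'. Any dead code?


statement follows a return and is unreachable
Dead: 'z = 20'


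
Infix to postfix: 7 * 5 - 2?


Left to right (same or higher precedence on left)
Postfix: 7 5 * 2 -


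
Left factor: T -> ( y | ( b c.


Common prefix: '('
Factored: T -> ( T', T' -> y | b c


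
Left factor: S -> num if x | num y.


Common prefix: 'num'
Factored: S -> num S', S' -> if x | y


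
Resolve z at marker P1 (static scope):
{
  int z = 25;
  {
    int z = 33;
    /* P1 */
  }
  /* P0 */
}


z declared in the same block as P1
z = 33


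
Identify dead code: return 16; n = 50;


statement follows a return and is unreachable
Dead: 'n = 50'


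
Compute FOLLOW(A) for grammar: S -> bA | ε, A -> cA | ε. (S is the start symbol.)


$ ∈ FOLLOW(S). For each A -> αBβ: add FIRST(β)\{ε} to FOLLOW(B); if β nullable, add FOLLOW(A).
FOLLOW(A) = {$}


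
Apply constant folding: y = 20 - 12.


20 - 12 = 8 at compile time
Optimized: y = 8


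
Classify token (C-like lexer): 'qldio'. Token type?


Pattern: letter/underscore followed by alphanumerics, not a keyword
Type: IDENTIFIER


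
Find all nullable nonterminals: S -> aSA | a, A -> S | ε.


A nonterminal is nullable iff some alternative derives ε (directly, or every symbol in it is nullable)
Nullable: {A}


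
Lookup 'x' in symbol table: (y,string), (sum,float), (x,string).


Lookup 'x' → type string


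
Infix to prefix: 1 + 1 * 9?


'*' binds tighter: tree is (+ 1 (* 1 9))
Prefix: + 1 * 1 9


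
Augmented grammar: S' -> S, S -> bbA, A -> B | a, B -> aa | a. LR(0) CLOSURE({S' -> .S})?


Start: S' -> .S
For each item with dot before a nonterminal B, add B -> .γ for every B-production
Closure: [S' -> .S, S -> .bbA]


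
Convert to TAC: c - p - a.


Break into single-operator statements:
t1 = c - p
t2 = t1 - a


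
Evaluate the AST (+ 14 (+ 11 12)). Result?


Evaluate inner: (+ 11 12) = 23
Evaluate root: (+ 14 23) = 37
Result: 37


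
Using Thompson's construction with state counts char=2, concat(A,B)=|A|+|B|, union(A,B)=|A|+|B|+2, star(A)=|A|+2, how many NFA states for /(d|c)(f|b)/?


Syntax tree has 4 char leaf(s), 2 union(s), 0 star(s)
chars contribute 4×2 = 8; each union adds +2; each star adds +2
Total: 8 + 4 + 0 = 12 states


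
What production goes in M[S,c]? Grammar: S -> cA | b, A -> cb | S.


For [S, c]: 'c' ∈ FIRST(cA)
Entry: S -> cA


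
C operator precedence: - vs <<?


'-' is additive (level 9); '<<' is shift (level 8)
Higher level binds tighter
'-' has higher precedence than '<<'


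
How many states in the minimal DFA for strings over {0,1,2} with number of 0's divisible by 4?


Track (count of 0) mod 4: states 0..3, accept at 0
Minimal DFA: 4 states


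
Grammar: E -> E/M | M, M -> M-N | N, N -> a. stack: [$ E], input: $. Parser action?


start symbol E on stack, input exhausted
Action: accept


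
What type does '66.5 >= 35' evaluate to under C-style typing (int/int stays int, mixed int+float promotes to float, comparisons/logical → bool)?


Operand types: float >= int
Rule: comparison yields bool
Result type: bool


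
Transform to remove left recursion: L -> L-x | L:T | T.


Left-recursive alternatives: L-x, L:T; non-recursive: T
Introduce L': L -> TL', L' -> -xL' | :TL' | ε


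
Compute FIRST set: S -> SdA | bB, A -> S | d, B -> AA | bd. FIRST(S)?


Per alternative of S: FIRST(SdA) = {b}; FIRST(bB) = {b}
FIRST(S) = {b}


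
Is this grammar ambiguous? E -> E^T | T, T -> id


precedence layered via separate nonterminal T: deterministic
Unambiguous


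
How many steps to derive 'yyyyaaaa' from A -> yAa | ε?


Derivation: A => yAa => yyAaa => yyyAaaa => yyyyAaaaa => yyyyaaaa
Steps: 5


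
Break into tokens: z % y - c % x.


Scan left to right, longest-match per lexeme
Tokens: ID(z), OP(%), ID(y), OP(-), ID(c), OP(%), ID(x)


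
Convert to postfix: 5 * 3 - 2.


Left to right (same or higher precedence on left)
Postfix: 5 3 * 2 -


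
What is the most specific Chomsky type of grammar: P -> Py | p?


Left-linear: every RHS is a terminal or one nonterminal followed by a terminal
Classification: Type 3 (Regular)


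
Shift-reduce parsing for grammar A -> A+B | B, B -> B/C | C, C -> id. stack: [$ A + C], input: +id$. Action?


'C' (not preceded by B/) is the handle for B -> C
Action: reduce (B -> C)


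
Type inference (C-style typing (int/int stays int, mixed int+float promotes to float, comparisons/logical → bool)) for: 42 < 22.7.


Operand types: int < float
Rule: comparison yields bool
Result type: bool


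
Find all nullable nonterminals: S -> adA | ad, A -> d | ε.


A nonterminal is nullable iff some alternative derives ε (directly, or every symbol in it is nullable)
Nullable: {A}


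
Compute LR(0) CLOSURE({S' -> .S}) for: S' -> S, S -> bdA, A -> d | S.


Start: S' -> .S
For each item with dot before a nonterminal B, add B -> .γ for every B-production
Closure: [S' -> .S, S -> .bdA]


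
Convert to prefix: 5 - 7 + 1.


left-to-right (same/higher precedence on left): tree is (+ (- 5 7) 1)
Prefix: + - 5 7 1


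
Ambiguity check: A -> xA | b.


right-linear, alternatives start with distinct terminals 'x' vs 'b': unique leftmost derivation
Unambiguous


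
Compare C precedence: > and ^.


'>' is relational (level 7); '^' is bitwise XOR (level 4)
Higher level binds tighter
'>' has higher precedence than '^'


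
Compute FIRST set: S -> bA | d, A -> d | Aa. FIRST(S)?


Per alternative of S: FIRST(bA) = {b}; FIRST(d) = {d}
FIRST(S) = {b, d}


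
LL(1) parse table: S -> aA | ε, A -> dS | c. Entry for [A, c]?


For [A, c]: 'c' ∈ FIRST(c)
Entry: A -> c


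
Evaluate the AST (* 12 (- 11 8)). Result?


Evaluate inner: (- 11 8) = 3
Evaluate root: (* 12 3) = 36
Result: 36


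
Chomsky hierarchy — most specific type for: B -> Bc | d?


Left-linear: every RHS is a terminal or one nonterminal followed by a terminal
Classification: Type 3 (Regular)


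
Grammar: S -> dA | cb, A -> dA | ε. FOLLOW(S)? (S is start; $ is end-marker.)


$ ∈ FOLLOW(S). For each A -> αBβ: add FIRST(β)\{ε} to FOLLOW(B); if β nullable, add FOLLOW(A).
FOLLOW(S) = {$}


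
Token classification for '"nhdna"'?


Pattern: double-quoted sequence
Type: STRING_LITERAL


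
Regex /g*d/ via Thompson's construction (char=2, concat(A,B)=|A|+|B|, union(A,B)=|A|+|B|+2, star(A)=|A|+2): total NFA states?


Syntax tree has 2 char leaf(s), 0 union(s), 1 star(s)
chars contribute 2×2 = 4; each union adds +2; each star adds +2
Total: 4 + 0 + 2 = 6 states


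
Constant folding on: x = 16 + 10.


16 + 10 = 26 at compile time
Optimized: x = 26


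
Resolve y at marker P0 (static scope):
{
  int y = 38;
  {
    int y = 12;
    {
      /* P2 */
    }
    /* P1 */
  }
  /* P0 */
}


y declared in the same block as P0
y = 38


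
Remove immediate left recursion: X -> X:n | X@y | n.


Left-recursive alternatives: X:n, X@y; non-recursive: n
Introduce X': X -> nX', X' -> :nX' | @yX' | ε


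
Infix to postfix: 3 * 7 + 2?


Left to right (same or higher precedence on left)
Postfix: 3 7 * 2 +


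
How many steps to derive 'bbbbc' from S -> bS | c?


Derivation: S => bS => bbS => bbbS => bbbbS => bbbbc
Steps: 5


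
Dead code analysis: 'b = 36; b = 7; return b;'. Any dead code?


first assignment to b is overwritten before any read
Dead: 'b = 36'


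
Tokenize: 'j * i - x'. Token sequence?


Scan left to right, longest-match per lexeme
Tokens: ID(j), OP(*), ID(i), OP(-), ID(x)


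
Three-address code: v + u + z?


Break into single-operator statements:
t1 = v + u
t2 = t1 + z


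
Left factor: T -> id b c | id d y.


Common prefix: 'id'
Factored: T -> id T', T' -> b c | d y


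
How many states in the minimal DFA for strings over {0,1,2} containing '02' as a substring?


KMP-style automaton: 2 progress states + 1 absorbing accept = 3
Minimal DFA: 3 states


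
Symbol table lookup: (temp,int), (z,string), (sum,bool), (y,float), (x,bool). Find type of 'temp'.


Lookup 'temp' → type int


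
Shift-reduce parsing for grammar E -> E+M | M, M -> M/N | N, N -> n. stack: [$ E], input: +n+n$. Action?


shift '+' to continue E -> E+M
Action: shift


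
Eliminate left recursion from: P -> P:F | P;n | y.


Left-recursive alternatives: P:F, P;n; non-recursive: y
Introduce P': P -> yP', P' -> :FP' | ;nP' | ε


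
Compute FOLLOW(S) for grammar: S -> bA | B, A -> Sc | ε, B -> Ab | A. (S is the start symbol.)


$ ∈ FOLLOW(S). For each A -> αBβ: add FIRST(β)\{ε} to FOLLOW(B); if β nullable, add FOLLOW(A).
FOLLOW(S) = {$, c}


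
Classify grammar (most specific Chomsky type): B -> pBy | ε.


Single nonterminal LHS, but p^n y^n is not regular
Classification: Type 2 (Context-Free)


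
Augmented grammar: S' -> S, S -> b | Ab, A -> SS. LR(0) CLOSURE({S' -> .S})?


Start: S' -> .S
For each item with dot before a nonterminal B, add B -> .γ for every B-production
Closure: [S' -> .S, S -> .b, S -> .Ab, A -> .SS]


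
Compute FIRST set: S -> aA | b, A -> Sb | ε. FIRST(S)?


Per alternative of S: FIRST(aA) = {a}; FIRST(b) = {b}
FIRST(S) = {a, b}


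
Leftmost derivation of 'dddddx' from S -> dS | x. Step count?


Derivation: S => dS => ddS => dddS => ddddS => dddddS => dddddx
Steps: 6


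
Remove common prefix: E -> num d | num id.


Common prefix: 'num'
Factored: E -> num E', E' -> d | id


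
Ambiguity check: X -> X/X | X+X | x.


'x/x+x' has two parse trees (no precedence encoded between / and +)
Ambiguous


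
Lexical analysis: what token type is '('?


Pattern: delimiter/punctuation
Type: PUNCTUATION


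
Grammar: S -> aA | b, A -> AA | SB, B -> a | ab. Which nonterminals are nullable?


A nonterminal is nullable iff some alternative derives ε (directly, or every symbol in it is nullable)
Nullable: {}


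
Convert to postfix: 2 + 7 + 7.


Left to right (same or higher precedence on left)
Postfix: 2 7 + 7 +


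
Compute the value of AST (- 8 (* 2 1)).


Evaluate inner: (* 2 1) = 2
Evaluate root: (- 8 2) = 6
Result: 6


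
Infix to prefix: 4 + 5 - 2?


left-to-right (same/higher precedence on left): tree is (- (+ 4 5) 2)
Prefix: - + 4 5 2


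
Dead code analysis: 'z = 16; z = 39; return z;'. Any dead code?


first assignment to z is overwritten before any read
Dead: 'z = 16'


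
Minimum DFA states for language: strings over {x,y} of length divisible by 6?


Track length mod 6: states 0..5, accept at 0
Minimal DFA: 6 states


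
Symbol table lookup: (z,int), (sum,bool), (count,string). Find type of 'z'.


Lookup 'z' → type int


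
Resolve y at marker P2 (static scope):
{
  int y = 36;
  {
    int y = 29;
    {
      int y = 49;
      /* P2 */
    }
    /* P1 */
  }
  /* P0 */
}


y declared in the same block as P2
y = 49


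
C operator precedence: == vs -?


'-' is additive (level 9); '==' is equality (level 6)
Higher level binds tighter
'-' has higher precedence than '=='


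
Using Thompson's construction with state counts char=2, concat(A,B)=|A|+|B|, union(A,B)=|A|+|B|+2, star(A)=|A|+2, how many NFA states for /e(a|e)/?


Syntax tree has 3 char leaf(s), 1 union(s), 0 star(s)
chars contribute 3×2 = 6; each union adds +2; each star adds +2
Total: 6 + 2 + 0 = 8 states


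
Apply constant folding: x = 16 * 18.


16 * 18 = 288 at compile time
Optimized: x = 288


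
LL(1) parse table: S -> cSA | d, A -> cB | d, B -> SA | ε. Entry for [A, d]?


For [A, d]: 'd' ∈ FIRST(d)
Entry: A -> d


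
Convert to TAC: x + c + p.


Break into single-operator statements:
t1 = x + c
t2 = t1 + p


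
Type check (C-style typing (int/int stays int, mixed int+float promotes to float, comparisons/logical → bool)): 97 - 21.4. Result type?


Operand types: int - float
Rule: mixed int/float promotes to float; int/int stays int
Result type: float


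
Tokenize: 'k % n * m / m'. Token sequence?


Scan left to right, longest-match per lexeme
Tokens: ID(k), OP(%), ID(n), OP(*), ID(m), OP(/), ID(m)


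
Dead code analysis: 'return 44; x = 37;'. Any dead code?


statement follows a return and is unreachable
Dead: 'x = 37'


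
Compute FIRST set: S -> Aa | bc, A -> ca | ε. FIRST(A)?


Per alternative of A: FIRST(ca) = {c}; FIRST(ε) = {ε}
FIRST(A) = {c, ε}


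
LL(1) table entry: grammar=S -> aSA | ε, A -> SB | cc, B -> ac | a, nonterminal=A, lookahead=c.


For [A, c]: 'c' ∈ FIRST(cc)
Entry: A -> cc


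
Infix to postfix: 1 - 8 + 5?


Left to right (same or higher precedence on left)
Postfix: 1 8 - 5 +


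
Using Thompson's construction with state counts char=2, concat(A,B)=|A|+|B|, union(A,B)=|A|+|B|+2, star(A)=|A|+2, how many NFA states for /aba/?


Syntax tree has 3 char leaf(s), 0 union(s), 0 star(s)
chars contribute 3×2 = 6; each union adds +2; each star adds +2
Total: 6 + 0 + 0 = 6 states


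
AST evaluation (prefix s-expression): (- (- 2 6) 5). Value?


Evaluate inner: (- 2 6) = -4
Evaluate root: (- -4 5) = -9
Result: -9


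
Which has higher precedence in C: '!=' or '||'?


'!=' is equality (level 6); '||' is logical OR (level 1)
Higher level binds tighter
'!=' has higher precedence than '||'


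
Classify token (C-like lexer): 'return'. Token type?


Pattern: reserved word
Type: KEYWORD


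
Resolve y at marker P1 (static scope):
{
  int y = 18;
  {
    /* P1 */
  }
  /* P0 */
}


P1's block does not declare y; resolves to the enclosing declaration at depth 0
y = 18


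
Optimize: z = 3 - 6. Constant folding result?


3 - 6 = -3 at compile time
Optimized: z = -3


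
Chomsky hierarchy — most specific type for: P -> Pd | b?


Left-linear: every RHS is a terminal or one nonterminal followed by a terminal
Classification: Type 3 (Regular)


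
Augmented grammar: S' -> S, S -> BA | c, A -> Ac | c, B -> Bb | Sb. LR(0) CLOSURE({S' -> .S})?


Start: S' -> .S
For each item with dot before a nonterminal B, add B -> .γ for every B-production
Closure: [S' -> .S, S -> .BA, S -> .c, B -> .Bb, B -> .Sb]


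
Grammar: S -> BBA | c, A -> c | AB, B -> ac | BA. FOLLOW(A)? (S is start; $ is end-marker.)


$ ∈ FOLLOW(S). For each A -> αBβ: add FIRST(β)\{ε} to FOLLOW(B); if β nullable, add FOLLOW(A).
FOLLOW(A) = {$, a, c}


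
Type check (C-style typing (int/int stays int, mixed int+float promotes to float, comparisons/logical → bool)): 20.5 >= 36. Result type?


Operand types: float >= int
Rule: comparison yields bool
Result type: bool


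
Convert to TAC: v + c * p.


Break into single-operator statements:
t1 = c * p
t2 = v + t1


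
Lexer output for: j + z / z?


Scan left to right, longest-match per lexeme
Tokens: ID(j), OP(+), ID(z), OP(/), ID(z)


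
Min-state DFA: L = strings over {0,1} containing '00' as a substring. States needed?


KMP-style automaton: 2 progress states + 1 absorbing accept = 3
Minimal DFA: 3 states


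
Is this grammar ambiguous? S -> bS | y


right-linear, alternatives start with distinct terminals 'b' vs 'y': unique leftmost derivation
Unambiguous


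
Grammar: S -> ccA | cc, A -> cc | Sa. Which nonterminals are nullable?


A nonterminal is nullable iff some alternative derives ε (directly, or every symbol in it is nullable)
Nullable: {}


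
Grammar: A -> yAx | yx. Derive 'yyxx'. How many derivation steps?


Derivation: A => yAx => yyxx
Steps: 2


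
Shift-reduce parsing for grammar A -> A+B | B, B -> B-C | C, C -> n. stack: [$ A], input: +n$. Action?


shift '+' to continue A -> A+B
Action: shift


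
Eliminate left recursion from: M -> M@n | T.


Left-recursive alternatives: M@n; non-recursive: T
Introduce M': M -> TM', M' -> @nM' | ε


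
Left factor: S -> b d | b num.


Common prefix: 'b'
Factored: S -> b S', S' -> d | num


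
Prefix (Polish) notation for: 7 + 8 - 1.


left-to-right (same/higher precedence on left): tree is (- (+ 7 8) 1)
Prefix: - + 7 8 1


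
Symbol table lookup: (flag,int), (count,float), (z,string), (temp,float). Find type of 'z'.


Lookup 'z' → type string


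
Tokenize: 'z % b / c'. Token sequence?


Scan left to right, longest-match per lexeme
Tokens: ID(z), OP(%), ID(b), OP(/), ID(c)


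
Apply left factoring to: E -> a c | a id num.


Common prefix: 'a'
Factored: E -> a E', E' -> c | id num


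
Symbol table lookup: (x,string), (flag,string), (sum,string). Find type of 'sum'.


Lookup 'sum' → type string


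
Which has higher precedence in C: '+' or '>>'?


'+' is additive (level 9); '>>' is shift (level 8)
Higher level binds tighter
'+' has higher precedence than '>>'


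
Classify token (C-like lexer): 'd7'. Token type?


Pattern: letter/underscore followed by alphanumerics, not a keyword
Type: IDENTIFIER


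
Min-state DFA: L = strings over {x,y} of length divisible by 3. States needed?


Track length mod 3: states 0..2, accept at 0
Minimal DFA: 3 states


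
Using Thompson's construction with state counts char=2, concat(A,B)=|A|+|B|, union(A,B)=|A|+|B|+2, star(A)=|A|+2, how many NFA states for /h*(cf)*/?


Syntax tree has 3 char leaf(s), 0 union(s), 2 star(s)
chars contribute 3×2 = 6; each union adds +2; each star adds +2
Total: 6 + 0 + 4 = 10 states


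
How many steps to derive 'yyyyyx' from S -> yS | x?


Derivation: S => yS => yyS => yyyS => yyyyS => yyyyyS => yyyyyx
Steps: 6


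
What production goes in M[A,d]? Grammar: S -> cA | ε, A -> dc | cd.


For [A, d]: 'd' ∈ FIRST(dc)
Entry: A -> dc


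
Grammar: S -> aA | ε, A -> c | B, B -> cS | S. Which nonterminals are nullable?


A nonterminal is nullable iff some alternative derives ε (directly, or every symbol in it is nullable)
Nullable: {A, B, S}


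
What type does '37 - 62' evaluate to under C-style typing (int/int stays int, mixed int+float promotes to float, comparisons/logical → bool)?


Operand types: int - int
Rule: mixed int/float promotes to float; int/int stays int
Result type: int


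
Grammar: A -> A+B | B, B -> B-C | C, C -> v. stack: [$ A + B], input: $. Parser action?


handle 'A+B' on top; lookahead ∈ FOLLOW(A) = {+, $}
Action: reduce (A -> A+B)


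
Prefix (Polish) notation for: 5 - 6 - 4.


left-to-right (same/higher precedence on left): tree is (- (- 5 6) 4)
Prefix: - - 5 6 4


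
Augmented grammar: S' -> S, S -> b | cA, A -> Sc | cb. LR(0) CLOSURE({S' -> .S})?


Start: S' -> .S
For each item with dot before a nonterminal B, add B -> .γ for every B-production
Closure: [S' -> .S, S -> .b, S -> .cA]


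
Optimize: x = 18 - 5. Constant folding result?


18 - 5 = 13 at compile time
Optimized: x = 13


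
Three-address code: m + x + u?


Break into single-operator statements:
t1 = m + x
t2 = t1 + u


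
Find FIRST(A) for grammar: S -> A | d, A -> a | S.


Per alternative of A: FIRST(a) = {a}; FIRST(S) = {a, d}
FIRST(A) = {a, d}


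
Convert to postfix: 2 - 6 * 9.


* has higher precedence, evaluate 6*9 first
Postfix: 2 6 9 * -


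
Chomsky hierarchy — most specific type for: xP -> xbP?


LHS has context (more than one symbol) and |LHS| ≤ |RHS|
Classification: Type 1 (Context-Sensitive)


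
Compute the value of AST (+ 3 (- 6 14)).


Evaluate inner: (- 6 14) = -8
Evaluate root: (+ 3 -8) = -5
Result: -5


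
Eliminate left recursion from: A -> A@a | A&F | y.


Left-recursive alternatives: A@a, A&F; non-recursive: y
Introduce A': A -> yA', A' -> @aA' | &FA' | ε


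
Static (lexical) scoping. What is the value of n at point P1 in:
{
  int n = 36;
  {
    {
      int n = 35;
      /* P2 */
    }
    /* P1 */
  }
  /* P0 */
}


P1's block does not declare n; resolves to the enclosing declaration at depth 0
n = 36


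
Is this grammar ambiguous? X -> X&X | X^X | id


'id&id^id' has two parse trees (no precedence encoded between & and ^)
Ambiguous


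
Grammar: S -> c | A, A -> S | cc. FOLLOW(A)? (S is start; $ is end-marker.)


$ ∈ FOLLOW(S). For each A -> αBβ: add FIRST(β)\{ε} to FOLLOW(B); if β nullable, add FOLLOW(A).
FOLLOW(A) = {$}


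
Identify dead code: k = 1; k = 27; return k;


first assignment to k is overwritten before any read
Dead: 'k = 1'


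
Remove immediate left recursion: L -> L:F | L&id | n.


Left-recursive alternatives: L:F, L&id; non-recursive: n
Introduce L': L -> nL', L' -> :FL' | &idL' | ε


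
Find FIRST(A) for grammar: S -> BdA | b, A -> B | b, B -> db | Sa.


Per alternative of A: FIRST(B) = {b, d}; FIRST(b) = {b}
FIRST(A) = {b, d}


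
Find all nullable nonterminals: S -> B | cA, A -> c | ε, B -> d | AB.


A nonterminal is nullable iff some alternative derives ε (directly, or every symbol in it is nullable)
Nullable: {A}


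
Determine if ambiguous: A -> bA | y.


right-linear, alternatives start with distinct terminals 'b' vs 'y': unique leftmost derivation
Unambiguous


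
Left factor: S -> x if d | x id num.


Common prefix: 'x'
Factored: S -> x S', S' -> if d | id num


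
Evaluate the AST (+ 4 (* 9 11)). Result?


Evaluate inner: (* 9 11) = 99
Evaluate root: (+ 4 99) = 103
Result: 103


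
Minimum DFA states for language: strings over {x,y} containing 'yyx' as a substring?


KMP-style automaton: 3 progress states + 1 absorbing accept = 4
Minimal DFA: 4 states


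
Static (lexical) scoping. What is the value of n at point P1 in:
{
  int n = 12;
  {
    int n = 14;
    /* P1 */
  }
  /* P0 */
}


n declared in the same block as P1
n = 14


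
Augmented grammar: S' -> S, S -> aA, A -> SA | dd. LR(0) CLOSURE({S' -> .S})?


Start: S' -> .S
For each item with dot before a nonterminal B, add B -> .γ for every B-production
Closure: [S' -> .S, S -> .aA]


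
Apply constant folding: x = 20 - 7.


20 - 7 = 13 at compile time
Optimized: x = 13


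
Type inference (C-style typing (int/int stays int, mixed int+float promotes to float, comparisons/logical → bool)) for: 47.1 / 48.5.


Operand types: float / float
Rule: mixed int/float promotes to float; int/int stays int
Result type: float


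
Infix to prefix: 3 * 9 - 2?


left-to-right (same/higher precedence on left): tree is (- (* 3 9) 2)
Prefix: - * 3 9 2


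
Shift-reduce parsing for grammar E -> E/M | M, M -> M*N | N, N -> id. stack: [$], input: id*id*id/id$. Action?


no handle on stack; shift 'id'
Action: shift


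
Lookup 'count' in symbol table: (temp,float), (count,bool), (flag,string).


Lookup 'count' → type bool


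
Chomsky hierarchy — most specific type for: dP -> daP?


LHS has context (more than one symbol) and |LHS| ≤ |RHS|
Classification: Type 1 (Context-Sensitive)


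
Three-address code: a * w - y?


Break into single-operator statements:
t1 = a * w
t2 = t1 - y


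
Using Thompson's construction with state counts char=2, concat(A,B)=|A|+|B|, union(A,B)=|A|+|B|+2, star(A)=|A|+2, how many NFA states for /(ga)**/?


Syntax tree has 2 char leaf(s), 0 union(s), 2 star(s)
chars contribute 2×2 = 4; each union adds +2; each star adds +2
Total: 4 + 0 + 4 = 8 states


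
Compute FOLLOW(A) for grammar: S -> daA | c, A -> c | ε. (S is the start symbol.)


$ ∈ FOLLOW(S). For each A -> αBβ: add FIRST(β)\{ε} to FOLLOW(B); if β nullable, add FOLLOW(A).
FOLLOW(A) = {$}


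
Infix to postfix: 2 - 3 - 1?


Left to right (same or higher precedence on left)
Postfix: 2 3 - 1 -


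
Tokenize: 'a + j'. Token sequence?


Scan left to right, longest-match per lexeme
Tokens: ID(a), OP(+), ID(j)


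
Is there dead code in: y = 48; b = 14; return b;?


y is assigned but never read
Dead: 'y = 48'


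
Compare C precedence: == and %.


'%' is multiplicative (level 10); '==' is equality (level 6)
Higher level binds tighter
'%' has higher precedence than '=='


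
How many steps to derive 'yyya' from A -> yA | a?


Derivation: A => yA => yyA => yyyA => yyya
Steps: 4


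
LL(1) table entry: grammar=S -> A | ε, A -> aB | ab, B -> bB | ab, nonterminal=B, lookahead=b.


For [B, b]: 'b' ∈ FIRST(bB)
Entry: B -> bB


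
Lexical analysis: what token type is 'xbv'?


Pattern: letter/underscore followed by alphanumerics, not a keyword
Type: IDENTIFIER


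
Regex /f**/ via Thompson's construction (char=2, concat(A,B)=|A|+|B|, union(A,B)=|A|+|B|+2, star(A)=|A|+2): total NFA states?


Syntax tree has 1 char leaf(s), 0 union(s), 2 star(s)
chars contribute 1×2 = 2; each union adds +2; each star adds +2
Total: 2 + 0 + 4 = 6 states
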